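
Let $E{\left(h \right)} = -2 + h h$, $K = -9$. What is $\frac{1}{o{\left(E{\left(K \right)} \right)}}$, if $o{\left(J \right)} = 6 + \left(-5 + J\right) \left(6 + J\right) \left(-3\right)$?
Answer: $- \frac{1}{18864} \approx -5.3011 \cdot 10^{-5}$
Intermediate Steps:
$E{\left(h \right)} = -2 + h^{2}$
$o{\left(J \right)} = 6 - 3 \left(-5 + J\right) \left(6 + J\right)$
$\frac{1}{o{\left(E{\left(K \right)} \right)}} = \frac{1}{96 - 3 \left(-2 + \left(-9\right)^{2}\right) - 3 \left(-2 + \left(-9\right)^{2}\right)^{2}} = \frac{1}{96 - 3 \left(-2 + 81\right) - 3 \left(-2 + 81\right)^{2}} = \frac{1}{96 - 237 - 3 \cdot 79^{2}} = \frac{1}{96 - 237 - 18723} = \frac{1}{-18864} = - \frac{1}{18864}$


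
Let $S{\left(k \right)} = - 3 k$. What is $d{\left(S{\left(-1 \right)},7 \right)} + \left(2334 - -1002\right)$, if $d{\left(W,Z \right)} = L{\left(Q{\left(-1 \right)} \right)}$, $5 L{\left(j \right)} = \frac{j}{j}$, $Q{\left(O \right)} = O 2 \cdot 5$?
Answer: $\frac{16681}{5} \approx 3336.2$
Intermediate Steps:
$Q{\left(O \right)} = 10 O$ ($Q{\left(O \right)} = 2 O 5 = 10 O$)
$L{\left(j \right)} = \frac{1}{5}$ ($L{\left(j \right)} = \frac{j \frac{1}{j}}{5} = \frac{1}{5} \cdot 1 = \frac{1}{5}$)
$d{\left(W,Z \right)} = \frac{1}{5}$
$d{\left(S{\left(-1 \right)},7 \right)} + \left(2334 - -1002\right) = \frac{1}{5} + \left(2334 - -1002\right) = \frac{1}{5} + \left(2334 + 1002\right) = \frac{1}{5} + 3336 = \frac{16681}{5}$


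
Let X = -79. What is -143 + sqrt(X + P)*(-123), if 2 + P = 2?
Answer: -143 - 123*I*sqrt(79) ≈ -143.0 - 1093.2*I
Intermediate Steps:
P = 0 (P = -2 + 2 = 0)
-143 + sqrt(X + P)*(-123) = -143 + sqrt(-79 + 0)*(-123) = -143 + sqrt(-79)*(-123) = -143 + (I*sqrt(79))*(-123) = -143 - 123*I*sqrt(79)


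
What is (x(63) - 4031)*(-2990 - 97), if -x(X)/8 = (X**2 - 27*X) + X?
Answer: 70010073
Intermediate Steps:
x(X) = -8*X**2 + 208*X (x(X) = -8*((X**2 - 27*X) + X) = -8*(X**2 - 26*X) = -8*X**2 + 208*X)
(x(63) - 4031)*(-2990 - 97) = (8*63*(26 - 1*63) - 4031)*(-2990 - 97) = (8*63*(26 - 63) - 4031)*(-3087) = (8*63*(-37) - 4031)*(-3087) = (-18648 - 4031)*(-3087) = -22679*(-3087) = 70010073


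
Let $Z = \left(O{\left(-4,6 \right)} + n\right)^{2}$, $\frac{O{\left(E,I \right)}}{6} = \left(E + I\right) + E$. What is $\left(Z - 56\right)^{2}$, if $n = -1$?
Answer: $12769$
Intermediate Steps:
$O{\left(E,I \right)} = 6 I + 12 E$ ($O{\left(E,I \right)} = 6 \left(\left(E + I\right) + E\right) = 6 \left(I + 2 E\right) = 6 I + 12 E$)
$Z = 169$ ($Z = \left(\left(6 \cdot 6 + 12 \left(-4\right)\right) - 1\right)^{2} = \left(\left(36 - 48\right) - 1\right)^{2} = \left(-12 - 1\right)^{2} = \left(-13\right)^{2} = 169$)
$\left(Z - 56\right)^{2} = \left(169 - 56\right)^{2} = 113^{2} = 12769$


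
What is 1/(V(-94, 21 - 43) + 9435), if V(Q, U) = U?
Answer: 1/9413 ≈ 0.00010624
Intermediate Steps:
1/(V(-94, 21 - 43) + 9435) = 1/((21 - 43) + 9435) = 1/(-22 + 9435) = 1/9413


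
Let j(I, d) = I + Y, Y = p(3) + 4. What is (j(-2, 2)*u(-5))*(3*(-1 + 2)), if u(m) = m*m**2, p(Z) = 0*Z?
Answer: -750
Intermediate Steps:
p(Z) = 0
u(m) = m**3
Y = 4 (Y = 0 + 4 = 4)
j(I, d) = 4 + I (j(I, d) = I + 4 = 4 + I)
(j(-2, 2)*u(-5))*(3*(-1 + 2)) = ((4 - 2)*(-5)**3)*(3*(-1 + 2)) = (2*(-125))*(3*1) = -250*3 = -750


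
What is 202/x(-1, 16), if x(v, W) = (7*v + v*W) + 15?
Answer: -101/4 ≈ -25.250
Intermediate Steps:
x(v, W) = 15 + 7*v + W*v (x(v, W) = (7*v + W*v) + 15 = 15 + 7*v + W*v)
202/x(-1, 16) = 202/(15 + 7*(-1) + 16*(-1)) = 202/(15 - 7 - 16) = 202/(-8) = 202*(-⅛) = -101/4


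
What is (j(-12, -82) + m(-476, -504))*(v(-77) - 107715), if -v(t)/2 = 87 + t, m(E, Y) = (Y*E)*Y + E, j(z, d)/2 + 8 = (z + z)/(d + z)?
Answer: 612243897317220/47 ≈ 1.3026e+13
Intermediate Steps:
j(z, d) = -16 + 4*z/(d + z) (j(z, d) = -16 + 2*((z + z)/(d + z)) = -16 + 2*((2*z)/(d + z)) = -16 + 2*(2*z/(d + z)) = -16 + 4*z/(d + z))
m(E, Y) = E + E*Y² (m(E, Y) = (E*Y)*Y + E = E*Y² + E = E + E*Y²)
v(t) = -174 - 2*t (v(t) = -2*(87 + t) = -174 - 2*t)
(j(-12, -82) + m(-476, -504))*(v(-77) - 107715) = (4*(-4*(-82) - 3*(-12))/(-82 - 12) - 476*(1 + (-504)²))*((-174 - 2*(-77)) - 107715) = (4*(328 + 36)/(-94) - 476*(1 + 254016))*((-174 + 154) - 107715) = (4*(-1/94)*364 - 476*254017)*(-20 - 107715) = (-728/47 - 120912092)*(-107735) = -5682869052/47*(-107735) = 612243897317220/47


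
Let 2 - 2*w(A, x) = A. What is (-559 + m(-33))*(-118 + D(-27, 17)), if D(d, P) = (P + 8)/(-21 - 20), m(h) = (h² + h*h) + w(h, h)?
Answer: -15916599/82 ≈ -1.9410e+5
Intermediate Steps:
w(A, x) = 1 - A/2
m(h) = 1 + 2*h² - h/2 (m(h) = (h² + h*h) + (1 - h/2) = (h² + h²) + (1 - h/2) = 2*h² + (1 - h/2) = 1 + 2*h² - h/2)
D(d, P) = -8/41 - P/41 (D(d, P) = (8 + P)/(-41) = (8 + P)*(-1/41) = -8/41 - P/41)
(-559 + m(-33))*(-118 + D(-27, 17)) = (-559 + (1 + 2*(-33)² - ½*(-33)))*(-118 + (-8/41 - 1/41*17)) = (-559 + (1 + 2*1089 + 33/2))*(-118 + (-8/41 - 17/41)) = (-559 + (1 + 2178 + 33/2))*(-118 - 25/41) = (-559 + 4391/2)*(-4863/41) = (3273/2)*(-4863/41) = -15916599/82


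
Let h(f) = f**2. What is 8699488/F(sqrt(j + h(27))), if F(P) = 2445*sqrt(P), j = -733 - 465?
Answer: -1242784*469**(3/4)*I**(3/2)/163815 ≈ 540.64 - 540.64*I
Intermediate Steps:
j = -1198
8699488/F(sqrt(j + h(27))) = 8699488/((2445*sqrt(sqrt(-1198 + 27**2)))) = 8699488/((2445*sqrt(sqrt(-1198 + 729)))) = 8699488/((2445*sqrt(sqrt(-469)))) = 8699488/((2445*sqrt(I*sqrt(469)))) = 8699488/((2445*(469**(1/4)*sqrt(I)))) = 8699488/((2445*469**(1/4)*sqrt(I))) = 8699488*(-469**(3/4)*I**(3/2)/1146705) = -1242784*469**(3/4)*I**(3/2)/163815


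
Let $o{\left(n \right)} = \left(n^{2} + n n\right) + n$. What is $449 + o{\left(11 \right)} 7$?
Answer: $2220$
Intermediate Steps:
$o{\left(n \right)} = n + 2 n^{2}$ ($o{\left(n \right)} = \left(n^{2} + n^{2}\right) + n = 2 n^{2} + n = n + 2 n^{2}$)
$449 + o{\left(11 \right)} 7 = 449 + 11 \left(1 + 2 \cdot 11\right) 7 = 449 + 11 \left(1 + 22\right) 7 = 449 + 11 \cdot 23 \cdot 7 = 449 + 253 \cdot 7 = 449 + 1771 = 2220$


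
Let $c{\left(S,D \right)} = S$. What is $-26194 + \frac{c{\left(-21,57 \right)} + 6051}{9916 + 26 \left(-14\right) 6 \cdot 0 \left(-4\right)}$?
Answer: $- \frac{1938311}{74} \approx -26193.0$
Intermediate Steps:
$-26194 + \frac{c{\left(-21,57 \right)} + 6051}{9916 + 26 \left(-14\right) 6 \cdot 0 \left(-4\right)} = -26194 + \frac{-21 + 6051}{9916 + 26 \left(-14\right) 6 \cdot 0 \left(-4\right)} = -26194 + \frac{6030}{9916 - 364 \cdot 0 \left(-4\right)} = -26194 + \frac{6030}{9916 - 0} = -26194 + \frac{6030}{9916 + 0} = -26194 + \frac{6030}{9916} = -26194 + 6030 \cdot \frac{1}{9916} = -26194 + \frac{45}{74} = - \frac{1938311}{74}$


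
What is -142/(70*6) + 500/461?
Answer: 72269/96810 ≈ 0.74650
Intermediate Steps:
-142/(70*6) + 500/461 = -142/420 + 500*(1/461) = -142*1/420 + 500/461 = -71/210 + 500/461 = 72269/96810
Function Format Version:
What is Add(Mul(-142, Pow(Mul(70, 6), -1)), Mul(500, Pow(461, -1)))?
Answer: Rational(72269, 96810) ≈ 0.74650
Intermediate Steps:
Add(Mul(-142, Pow(Mul(70, 6), -1)), Mul(500, Pow(461, -1))) = Add(Mul(-142, Pow(420, -1)), Mul(500, Rational(1, 461))) = Add(Mul(-142, Rational(1, 420)), Rational(500, 461)) = Add(Rational(-71, 210), Rational(500, 461)) = Rational(72269, 96810)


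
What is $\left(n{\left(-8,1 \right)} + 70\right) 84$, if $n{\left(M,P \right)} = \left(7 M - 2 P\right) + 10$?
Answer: $1848$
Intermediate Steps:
$n{\left(M,P \right)} = 10 - 2 P + 7 M$ ($n{\left(M,P \right)} = \left(- 2 P + 7 M\right) + 10 = 10 - 2 P + 7 M$)
$\left(n{\left(-8,1 \right)} + 70\right) 84 = \left(\left(10 - 2 + 7 \left(-8\right)\right) + 70\right) 84 = \left(\left(10 - 2 - 56\right) + 70\right) 84 = \left(-48 + 70\right) 84 = 22 \cdot 84 = 1848$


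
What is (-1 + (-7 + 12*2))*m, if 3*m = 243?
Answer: 1296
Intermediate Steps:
m = 81 (m = (⅓)*243 = 81)
(-1 + (-7 + 12*2))*m = (-1 + (-7 + 12*2))*81 = (-1 + (-7 + 24))*81 = (-1 + 17)*81 = 16*81 = 1296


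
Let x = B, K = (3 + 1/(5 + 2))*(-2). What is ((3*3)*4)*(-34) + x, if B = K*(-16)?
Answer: -7864/7 ≈ -1123.4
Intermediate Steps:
K = -44/7 (K = (3 + 1/7)*(-2) = (3 + ⅐)*(-2) = (22/7)*(-2) = -44/7 ≈ -6.2857)
B = 704/7 (B = -44/7*(-16) = 704/7 ≈ 100.57)
x = 704/7 ≈ 100.57
((3*3)*4)*(-34) + x = ((3*3)*4)*(-34) + 704/7 = (9*4)*(-34) + 704/7 = 36*(-34) + 704/7 = -1224 + 704/7 = -7864/7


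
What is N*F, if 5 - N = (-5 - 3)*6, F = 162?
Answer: 8586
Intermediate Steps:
N = 53 (N = 5 - (-5 - 3)*6 = 5 - (-8)*6 = 5 - 1*(-48) = 5 + 48 = 53)
N*F = 53*162 = 8586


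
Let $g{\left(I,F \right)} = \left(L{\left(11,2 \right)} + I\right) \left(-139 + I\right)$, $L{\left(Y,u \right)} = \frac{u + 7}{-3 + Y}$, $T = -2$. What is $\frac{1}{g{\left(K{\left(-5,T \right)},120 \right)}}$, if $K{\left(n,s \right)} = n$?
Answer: $\frac{1}{558} \approx 0.0017921$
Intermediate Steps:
$L{\left(Y,u \right)} = \frac{7 + u}{-3 + Y}$
$g{\left(I,F \right)} = \left(-139 + I\right) \left(\frac{9}{8} + I\right)$ ($g{\left(I,F \right)} = \left(\frac{7 + 2}{-3 + 11} + I\right) \left(-139 + I\right) = \left(\frac{1}{8} \cdot 9 + I\right) \left(-139 + I\right) = \left(\frac{9}{8} + I\right) \left(-139 + I\right) = \left(-139 + I\right) \left(\frac{9}{8} + I\right)$)
$\frac{1}{g{\left(K{\left(-5,T \right)},120 \right)}} = \frac{1}{- \frac{1251}{8} + \left(-5\right)^{2} - - \frac{5515}{8}} = \frac{1}{- \frac{1251}{8} + 25 + \frac{5515}{8}} = \frac{1}{558}$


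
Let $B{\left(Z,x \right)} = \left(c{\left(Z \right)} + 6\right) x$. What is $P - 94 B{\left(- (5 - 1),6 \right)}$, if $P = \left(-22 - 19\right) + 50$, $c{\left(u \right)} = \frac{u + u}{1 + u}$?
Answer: $-4879$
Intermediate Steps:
$c{\left(u \right)} = \frac{2 u}{1 + u}$
$B{\left(Z,x \right)} = x \left(6 + \frac{2 Z}{1 + Z}\right)$ ($B{\left(Z,x \right)} = \left(\frac{2 Z}{1 + Z} + 6\right) x = \left(6 + \frac{2 Z}{1 + Z}\right) x = x \left(6 + \frac{2 Z}{1 + Z}\right)$)
$P = 9$ ($P = -41 + 50 = 9$)
$P - 94 B{\left(- (5 - 1),6 \right)} = 9 - 94 \cdot 2 \cdot 6 \frac{1}{1 - \left(5 - 1\right)} \left(3 + 4 \left(- (5 - 1)\right)\right) = 9 - 94 \cdot 2 \cdot 6 \frac{1}{1 - 4} \left(3 + 4 \left(\left(-1\right) 4\right)\right) = 9 - 94 \cdot 2 \cdot 6 \frac{1}{1 - 4} \left(3 + 4 \left(-4\right)\right) = 9 - 94 \cdot 2 \cdot 6 \frac{1}{-3} \left(3 - 16\right) = 9 - 94 \cdot 2 \cdot 6 \left(- \frac{1}{3}\right) \left(-13\right) = 9 - 4888 = -4879$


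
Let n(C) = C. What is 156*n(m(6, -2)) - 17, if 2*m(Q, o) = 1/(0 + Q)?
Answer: -4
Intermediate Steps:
m(Q, o) = 1/(2*Q) (m(Q, o) = 1/(2*(0 + Q)) = 1/(2*Q))
156*n(m(6, -2)) - 17 = 156*((1/2)/6) - 17 = 156*((1/2)*(1/6)) - 17 = 156*(1/12) - 17 = 13 - 17 = -4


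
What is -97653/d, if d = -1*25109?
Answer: 97653/25109 ≈ 3.8892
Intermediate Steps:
d = -25109
-97653/d = -97653/(-25109) = -97653*(-1/25109) = 97653/25109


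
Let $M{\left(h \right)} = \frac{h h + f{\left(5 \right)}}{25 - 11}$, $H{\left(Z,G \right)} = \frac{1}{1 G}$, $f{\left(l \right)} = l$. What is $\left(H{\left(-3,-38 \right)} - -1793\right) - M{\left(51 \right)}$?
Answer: $\frac{427417}{266} \approx 1606.8$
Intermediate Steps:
$H{\left(Z,G \right)} = \frac{1}{G}$
$M{\left(h \right)} = \frac{5}{14} + \frac{h^{2}}{14}$ ($M{\left(h \right)} = \frac{h h + 5}{25 - 11} = \frac{h^{2} + 5}{14} = \left(5 + h^{2}\right) \frac{1}{14} = \frac{5}{14} + \frac{h^{2}}{14}$)
$\left(H{\left(-3,-38 \right)} - -1793\right) - M{\left(51 \right)} = \left(\frac{1}{-38} - -1793\right) - \left(\frac{5}{14} + \frac{51^{2}}{14}\right) = \left(- \frac{1}{38} + 1793\right) - \left(\frac{5}{14} + \frac{1}{14} \cdot 2601\right) = \frac{68133}{38} - \left(\frac{5}{14} + \frac{2601}{14}\right) = \frac{68133}{38} - \frac{1303}{7} = \frac{427417}{266}$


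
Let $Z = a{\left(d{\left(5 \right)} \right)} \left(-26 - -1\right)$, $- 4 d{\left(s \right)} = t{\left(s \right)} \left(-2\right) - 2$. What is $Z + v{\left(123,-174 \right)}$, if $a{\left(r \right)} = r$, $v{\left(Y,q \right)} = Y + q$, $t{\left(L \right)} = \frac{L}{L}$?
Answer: $-76$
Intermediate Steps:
$t{\left(L \right)} = 1$
$d{\left(s \right)} = 1$ ($d{\left(s \right)} = - \frac{1 \left(-2\right) - 2}{4} = - \frac{-2 - 2}{4} = \left(- \frac{1}{4}\right) \left(-4\right) = 1$)
$Z = -25$ ($Z = 1 \left(-26 - -1\right) = 1 \left(-26 + 1\right) = 1 \left(-25\right) = -25$)
$Z + v{\left(123,-174 \right)} = -25 + \left(123 - 174\right) = -25 - 51 = -76$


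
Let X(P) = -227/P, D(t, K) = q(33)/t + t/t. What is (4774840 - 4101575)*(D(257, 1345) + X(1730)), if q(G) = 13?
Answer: 55040894933/88922 ≈ 6.1898e+5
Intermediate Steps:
D(t, K) = 1 + 13/t (D(t, K) = 13/t + t/t = 13/t + 1 = 1 + 13/t)
(4774840 - 4101575)*(D(257, 1345) + X(1730)) = (4774840 - 4101575)*((13 + 257)/257 - 227/1730) = 673265*((1/257)*270 - 227*1/1730) = 673265*(270/257 - 227/1730) = 673265*(408761/444610) = 55040894933/88922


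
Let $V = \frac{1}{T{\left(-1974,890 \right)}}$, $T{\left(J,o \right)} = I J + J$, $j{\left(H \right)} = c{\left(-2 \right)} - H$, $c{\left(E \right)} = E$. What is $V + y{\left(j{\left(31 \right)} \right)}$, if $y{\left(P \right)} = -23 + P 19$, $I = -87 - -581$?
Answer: $- \frac{635134501}{977130} \approx -650.0$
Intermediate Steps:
$I = 494$ ($I = -87 + 581 = 494$)
$j{\left(H \right)} = -2 - H$
$T{\left(J,o \right)} = 495 J$ ($T{\left(J,o \right)} = 494 J + J = 495 J$)
$y{\left(P \right)} = -23 + 19 P$
$V = - \frac{1}{977130}$ ($V = \frac{1}{495 \left(-1974\right)} = \frac{1}{-977130} = - \frac{1}{977130} \approx -1.0234 \cdot 10^{-6}$)
$V + y{\left(j{\left(31 \right)} \right)} = - \frac{1}{977130} + \left(-23 + 19 \left(-2 - 31\right)\right) = - \frac{1}{977130} + \left(-23 + 19 \left(-33\right)\right) = - \frac{1}{977130} - 650 = - \frac{635134501}{977130}$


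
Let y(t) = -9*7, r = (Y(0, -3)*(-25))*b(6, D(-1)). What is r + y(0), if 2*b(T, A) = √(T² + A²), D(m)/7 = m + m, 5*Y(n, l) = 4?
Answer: -63 - 20*√58 ≈ -215.32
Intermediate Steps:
Y(n, l) = ⅘ (Y(n, l) = (⅕)*4 = ⅘)
D(m) = 14*m (D(m) = 7*(m + m) = 7*(2*m) = 14*m)
b(T, A) = √(A² + T²)/2 (b(T, A) = √(T² + A²)/2 = √(A² + T²)/2)
r = -20*√58 (r = ((⅘)*(-25))*(√((14*(-1))² + 6²)/2) = -10*√((-14)² + 36) = -10*√(196 + 36) = -10*√232 = -10*2*√58 = -20*√58 ≈ -152.32)
y(t) = -63
r + y(0) = -20*√58 - 63 = -63 - 20*√58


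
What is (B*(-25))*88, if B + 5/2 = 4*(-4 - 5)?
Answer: 84700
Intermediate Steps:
B = -77/2 (B = -5/2 + 4*(-4 - 5) = -5/2 + 4*(-9) = -5/2 - 36 = -77/2 ≈ -38.500)
(B*(-25))*88 = -77/2*(-25)*88 = (1925/2)*88 = 84700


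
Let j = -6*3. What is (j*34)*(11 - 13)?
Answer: 1224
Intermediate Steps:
j = -18
(j*34)*(11 - 13) = (-18*34)*(11 - 13) = -612*(-2) = 1224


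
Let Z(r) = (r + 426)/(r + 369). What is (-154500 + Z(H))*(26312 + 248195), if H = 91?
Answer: -19509070569881/460 ≈ -4.2411e+10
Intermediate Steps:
Z(r) = (426 + r)/(369 + r)
(-154500 + Z(H))*(26312 + 248195) = (-154500 + (426 + 91)/(369 + 91))*(26312 + 248195) = (-154500 + 517/460)*274507 = -71069483/460*274507 = -19509070569881/460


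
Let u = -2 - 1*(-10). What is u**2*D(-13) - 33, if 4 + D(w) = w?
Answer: -1121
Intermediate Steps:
D(w) = -4 + w
u = 8 (u = -2 + 10 = 8)
u**2*D(-13) - 33 = 8**2*(-4 - 13) - 33 = 64*(-17) - 33 = -1088 - 33 = -1121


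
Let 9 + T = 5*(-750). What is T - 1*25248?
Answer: -29007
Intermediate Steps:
T = -3759 (T = -9 + 5*(-750) = -9 - 3750 = -3759)
T - 1*25248 = -3759 - 1*25248 = -3759 - 25248 = -29007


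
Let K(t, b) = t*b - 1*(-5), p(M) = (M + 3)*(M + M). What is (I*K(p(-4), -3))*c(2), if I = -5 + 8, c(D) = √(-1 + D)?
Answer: -57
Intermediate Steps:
p(M) = 2*M*(3 + M) (p(M) = (3 + M)*(2*M) = 2*M*(3 + M))
K(t, b) = 5 + b*t (K(t, b) = b*t + 5 = 5 + b*t)
I = 3
(I*K(p(-4), -3))*c(2) = (3*(5 - 6*(-4)*(3 - 4)))*√(-1 + 2) = (3*(5 - 6*(-4)*(-1)))*√1 = (3*(5 - 3*8))*1 = (3*(5 - 24))*1 = (3*(-19))*1 = -57*1 = -57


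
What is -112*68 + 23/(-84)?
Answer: -639767/84 ≈ -7616.3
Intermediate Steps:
-112*68 + 23/(-84) = -7616 + 23*(-1/84) = -7616 - 23/84 = -639767/84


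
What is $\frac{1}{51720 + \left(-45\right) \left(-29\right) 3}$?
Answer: $\frac{1}{55635} \approx 1.7974 \cdot 10^{-5}$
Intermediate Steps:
$\frac{1}{51720 + \left(-45\right) \left(-29\right) 3} = \frac{1}{51720 + 1305 \cdot 3} = \frac{1}{51720 + 3915} = \frac{1}{55635}$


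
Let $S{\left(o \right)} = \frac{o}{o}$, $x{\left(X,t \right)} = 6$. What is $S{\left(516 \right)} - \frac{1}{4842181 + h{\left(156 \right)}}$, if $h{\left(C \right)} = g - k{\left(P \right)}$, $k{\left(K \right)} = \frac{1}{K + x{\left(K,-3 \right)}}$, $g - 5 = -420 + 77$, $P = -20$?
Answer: $\frac{67785789}{67785803} \approx 1.0$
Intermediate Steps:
$g = -338$ ($g = 5 + \left(-420 + 77\right) = 5 - 343 = -338$)
$k{\left(K \right)} = \frac{1}{6 + K}$ ($k{\left(K \right)} = \frac{1}{K + 6} = \frac{1}{6 + K}$)
$S{\left(o \right)} = 1$
$h{\left(C \right)} = - \frac{4731}{14}$ ($h{\left(C \right)} = -338 - \frac{1}{6 - 20} = -338 - \frac{1}{-14} = -338 - - \frac{1}{14} = -338 + \frac{1}{14} = - \frac{4731}{14}$)
$S{\left(516 \right)} - \frac{1}{4842181 + h{\left(156 \right)}} = 1 - \frac{1}{4842181 - \frac{4731}{14}} = 1 - \frac{1}{\frac{67785803}{14}} = 1 - \frac{14}{67785803} = \frac{67785789}{67785803}$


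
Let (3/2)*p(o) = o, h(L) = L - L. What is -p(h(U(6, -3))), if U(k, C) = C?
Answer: 0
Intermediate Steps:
h(L) = 0
p(o) = 2*o/3
-p(h(U(6, -3))) = -2*0/3 = -1*0 = 0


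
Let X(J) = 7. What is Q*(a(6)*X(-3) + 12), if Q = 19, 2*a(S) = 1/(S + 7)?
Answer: 6061/26 ≈ 233.12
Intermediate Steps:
a(S) = 1/(2*(7 + S)) (a(S) = 1/(2*(S + 7)) = 1/(2*(7 + S)))
Q*(a(6)*X(-3) + 12) = 19*((1/(2*(7 + 6)))*7 + 12) = 19*(((1/2)/13)*7 + 12) = 19*(((1/2)*(1/13))*7 + 12) = 19*((1/26)*7 + 12) = 19*(7/26 + 12) = 19*(319/26) = 6061/26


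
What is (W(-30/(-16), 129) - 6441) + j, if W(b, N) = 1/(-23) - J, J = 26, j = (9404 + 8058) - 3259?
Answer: 177927/23 ≈ 7736.0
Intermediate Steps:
j = 14203 (j = 17462 - 3259 = 14203)
W(b, N) = -599/23 (W(b, N) = 1/(-23) - 1*26 = -1/23 - 26 = -599/23)
(W(-30/(-16), 129) - 6441) + j = (-599/23 - 6441) + 14203 = -148742/23 + 14203 = 177927/23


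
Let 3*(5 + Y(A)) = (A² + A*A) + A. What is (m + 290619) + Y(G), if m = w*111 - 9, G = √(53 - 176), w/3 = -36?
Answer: 278535 + I*√123/3 ≈ 2.7854e+5 + 3.6968*I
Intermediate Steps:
w = -108 (w = 3*(-36) = -108)
G = I*√123 (G = √(-123) = I*√123 ≈ 11.091*I)
m = -11997 (m = -108*111 - 9 = -11988 - 9 = -11997)
Y(A) = -5 + A/3 + 2*A²/3 (Y(A) = -5 + ((A² + A*A) + A)/3 = -5 + ((A² + A²) + A)/3 = -5 + (2*A² + A)/3 = -5 + (A + 2*A²)/3 = -5 + (A/3 + 2*A²/3) = -5 + A/3 + 2*A²/3)
(m + 290619) + Y(G) = (-11997 + 290619) + (-5 + (I*√123)/3 + 2*(I*√123)²/3) = 278622 + (-5 + I*√123/3 + (⅔)*(-123)) = 278622 + (-5 + I*√123/3 - 82) = 278622 + (-87 + I*√123/3) = 278535 + I*√123/3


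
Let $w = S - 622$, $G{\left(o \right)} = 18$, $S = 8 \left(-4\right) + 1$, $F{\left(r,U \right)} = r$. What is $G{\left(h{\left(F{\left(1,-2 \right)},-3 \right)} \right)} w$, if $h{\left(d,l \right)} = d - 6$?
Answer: $-11754$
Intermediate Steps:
$S = -31$ ($S = -32 + 1 = -31$)
$h{\left(d,l \right)} = -6 + d$ ($h{\left(d,l \right)} = d - 6 = -6 + d$)
$w = -653$ ($w = -31 - 622 = -653$)
$G{\left(h{\left(F{\left(1,-2 \right)},-3 \right)} \right)} w = 18 \left(-653\right) = -11754$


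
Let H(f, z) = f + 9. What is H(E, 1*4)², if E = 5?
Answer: 196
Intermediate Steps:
H(f, z) = 9 + f
H(E, 1*4)² = (9 + 5)² = 14² = 196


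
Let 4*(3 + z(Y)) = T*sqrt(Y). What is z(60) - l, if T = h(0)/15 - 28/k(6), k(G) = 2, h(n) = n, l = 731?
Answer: -734 - 7*sqrt(15) ≈ -761.11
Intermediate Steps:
T = -14 (T = 0/15 - 28/2 = 0*(1/15) - 28*1/2 = 0 - 14 = -14)
z(Y) = -3 - 7*sqrt(Y)/2 (z(Y) = -3 + (-14*sqrt(Y))/4 = -3 - 7*sqrt(Y)/2)
z(60) - l = (-3 - 7*sqrt(15)) - 1*731 = (-3 - 7*sqrt(15)) - 731 = -734 - 7*sqrt(15)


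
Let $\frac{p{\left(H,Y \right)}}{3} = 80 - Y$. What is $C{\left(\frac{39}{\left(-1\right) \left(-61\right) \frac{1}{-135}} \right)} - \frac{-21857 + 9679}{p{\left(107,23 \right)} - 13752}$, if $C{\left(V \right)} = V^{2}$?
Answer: $\frac{376423061387}{50534901} \approx 7448.8$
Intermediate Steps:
$p{\left(H,Y \right)} = 240 - 3 Y$ ($p{\left(H,Y \right)} = 3 \left(80 - Y\right) = 240 - 3 Y$)
$C{\left(\frac{39}{\left(-1\right) \left(-61\right) \frac{1}{-135}} \right)} - \frac{-21857 + 9679}{p{\left(107,23 \right)} - 13752} = \left(\frac{39}{\left(-1\right) \left(-61\right) \frac{1}{-135}}\right)^{2} - \frac{-21857 + 9679}{\left(240 - 69\right) - 13752} = \left(\frac{39}{61 \left(- \frac{1}{135}\right)}\right)^{2} - - \frac{12178}{\left(240 - 69\right) - 13752} = \left(\frac{39}{- \frac{61}{135}}\right)^{2} - - \frac{12178}{171 - 13752} = \left(39 \left(- \frac{135}{61}\right)\right)^{2} - - \frac{12178}{-13581} = \left(- \frac{5265}{61}\right)^{2} - \left(-12178\right) \left(- \frac{1}{13581}\right) = \frac{27720225}{3721} - \frac{12178}{13581} = \frac{376423061387}{50534901}$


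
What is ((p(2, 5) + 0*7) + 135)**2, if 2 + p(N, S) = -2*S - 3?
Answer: 14400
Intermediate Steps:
p(N, S) = -5 - 2*S (p(N, S) = -2 + (-2*S - 3) = -2 + (-3 - 2*S) = -5 - 2*S)
((p(2, 5) + 0*7) + 135)**2 = (((-5 - 2*5) + 0*7) + 135)**2 = (((-5 - 10) + 0) + 135)**2 = ((-15 + 0) + 135)**2 = (-15 + 135)**2 = 120**2 = 14400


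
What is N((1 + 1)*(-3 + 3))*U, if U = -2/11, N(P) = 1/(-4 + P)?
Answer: 1/22 ≈ 0.045455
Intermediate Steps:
U = -2/11 (U = -2*1/11 = -2/11 ≈ -0.18182)
N((1 + 1)*(-3 + 3))*U = -2/11/(-4 + (1 + 1)*(-3 + 3)) = -2/11/(-4 + 2*0) = -2/11/(-4 + 0) = -2/11/(-4) = -¼*(-2/11) = 1/22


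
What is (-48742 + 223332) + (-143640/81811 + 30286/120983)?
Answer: 1728031563517496/9897740213 ≈ 1.7459e+5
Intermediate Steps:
(-48742 + 223332) + (-143640/81811 + 30286/120983) = 174590 + (-143640*1/81811 + 30286*(1/120983)) = 174590 + (-143640/81811 + 30286/120983) = 174590 - 14900270174/9897740213 = 1728031563517496/9897740213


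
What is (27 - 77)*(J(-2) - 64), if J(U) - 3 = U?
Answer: 3150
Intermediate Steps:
J(U) = 3 + U
(27 - 77)*(J(-2) - 64) = (27 - 77)*((3 - 2) - 64) = -50*(1 - 64) = -50*(-63) = 3150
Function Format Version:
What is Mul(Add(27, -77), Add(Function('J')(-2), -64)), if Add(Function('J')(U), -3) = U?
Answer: 3150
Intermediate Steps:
Function('J')(U) = Add(3, U)
Mul(Add(27, -77), Add(Function('J')(-2), -64)) = Mul(Add(27, -77), Add(Add(3, -2), -64)) = Mul(-50, Add(1, -64)) = Mul(-50, -63) = 3150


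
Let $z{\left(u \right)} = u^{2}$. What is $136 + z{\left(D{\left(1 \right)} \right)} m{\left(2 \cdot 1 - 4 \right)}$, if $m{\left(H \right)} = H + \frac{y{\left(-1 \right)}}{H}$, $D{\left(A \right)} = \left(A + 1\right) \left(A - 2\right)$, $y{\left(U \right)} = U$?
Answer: $130$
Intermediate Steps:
$D{\left(A \right)} = \left(1 + A\right) \left(-2 + A\right)$
$m{\left(H \right)} = H - \frac{1}{H}$
$136 + z{\left(D{\left(1 \right)} \right)} m{\left(2 \cdot 1 - 4 \right)} = 136 + \left(-2 + 1^{2} - 1\right)^{2} \left(\left(2 \cdot 1 - 4\right) - \frac{1}{2 \cdot 1 - 4}\right) = 136 + \left(-2 + 1 - 1\right)^{2} \left(\left(2 - 4\right) - \frac{1}{2 - 4}\right) = 136 + \left(-2\right)^{2} \left(-2 - \frac{1}{-2}\right) = 136 + 4 \left(-2 - - \frac{1}{2}\right) = 136 + 4 \left(-2 + \frac{1}{2}\right) = 136 + 4 \left(- \frac{3}{2}\right) = 136 - 6 = 130$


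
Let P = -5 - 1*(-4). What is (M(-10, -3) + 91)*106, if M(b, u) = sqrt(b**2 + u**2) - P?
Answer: 9752 + 106*sqrt(109) ≈ 10859.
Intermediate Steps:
P = -1 (P = -5 + 4 = -1)
M(b, u) = 1 + sqrt(b**2 + u**2) (M(b, u) = sqrt(b**2 + u**2) - 1*(-1) = sqrt(b**2 + u**2) + 1 = 1 + sqrt(b**2 + u**2))
(M(-10, -3) + 91)*106 = ((1 + sqrt((-10)**2 + (-3)**2)) + 91)*106 = ((1 + sqrt(100 + 9)) + 91)*106 = ((1 + sqrt(109)) + 91)*106 = (92 + sqrt(109))*106 = 9752 + 106*sqrt(109)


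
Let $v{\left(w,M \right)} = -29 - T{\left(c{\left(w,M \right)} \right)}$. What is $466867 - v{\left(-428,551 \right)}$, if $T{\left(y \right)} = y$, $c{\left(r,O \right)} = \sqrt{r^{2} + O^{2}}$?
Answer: $466896 + \sqrt{486785} \approx 4.6759 \cdot 10^{5}$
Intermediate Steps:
$c{\left(r,O \right)} = \sqrt{O^{2} + r^{2}}$
$v{\left(w,M \right)} = -29 - \sqrt{M^{2} + w^{2}}$
$466867 - v{\left(-428,551 \right)} = 466867 - \left(-29 - \sqrt{551^{2} + \left(-428\right)^{2}}\right) = 466867 - \left(-29 - \sqrt{303601 + 183184}\right) = 466867 - \left(-29 - \sqrt{486785}\right) = 466867 + \left(29 + \sqrt{486785}\right) = 466896 + \sqrt{486785}$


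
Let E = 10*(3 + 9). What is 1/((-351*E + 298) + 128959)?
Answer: 1/87137 ≈ 1.1476e-5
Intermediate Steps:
E = 120 (E = 10*12 = 120)
1/((-351*E + 298) + 128959) = 1/((-351*120 + 298) + 128959) = 1/((-42120 + 298) + 128959) = 1/(-41822 + 128959) = 1/87137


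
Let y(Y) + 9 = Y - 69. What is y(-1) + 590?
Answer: 511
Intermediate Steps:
y(Y) = -78 + Y (y(Y) = -9 + (Y - 69) = -9 + (-69 + Y) = -78 + Y)
y(-1) + 590 = (-78 - 1) + 590 = -79 + 590 = 511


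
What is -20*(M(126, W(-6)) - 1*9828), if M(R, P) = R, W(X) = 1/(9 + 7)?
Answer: 194040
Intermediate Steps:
W(X) = 1/16
-20*(M(126, W(-6)) - 1*9828) = -20*(126 - 1*9828) = -20*(126 - 9828) = -20*(-9702) = 194040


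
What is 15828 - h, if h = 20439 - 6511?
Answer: 1900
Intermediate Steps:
h = 13928
15828 - h = 15828 - 1*13928 = 15828 - 13928 = 1900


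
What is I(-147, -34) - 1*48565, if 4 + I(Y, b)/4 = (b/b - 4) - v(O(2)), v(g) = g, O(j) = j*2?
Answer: -48609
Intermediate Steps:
O(j) = 2*j
I(Y, b) = -44 (I(Y, b) = -16 + 4*((b/b - 4) - 2*2) = -16 + 4*((1 - 4) - 1*4) = -16 + 4*(-3 - 4) = -16 + 4*(-7) = -16 - 28 = -44)
I(-147, -34) - 1*48565 = -44 - 1*48565 = -44 - 48565 = -48609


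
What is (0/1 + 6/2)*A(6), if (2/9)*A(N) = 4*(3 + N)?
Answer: 486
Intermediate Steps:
A(N) = 54 + 18*N (A(N) = 9*(4*(3 + N))/2 = 9*(12 + 4*N)/2 = 54 + 18*N)
(0/1 + 6/2)*A(6) = (0/1 + 6/2)*(54 + 18*6) = (0*1 + 6*(½))*(54 + 108) = (0 + 3)*162 = 3*162 = 486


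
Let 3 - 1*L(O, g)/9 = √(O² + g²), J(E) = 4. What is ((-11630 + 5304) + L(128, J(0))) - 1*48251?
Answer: -54550 - 180*√41 ≈ -55703.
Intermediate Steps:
L(O, g) = 27 - 9*√(O² + g²)
((-11630 + 5304) + L(128, J(0))) - 1*48251 = ((-11630 + 5304) + (27 - 9*√(128² + 4²))) - 1*48251 = (-6326 + (27 - 9*√(16384 + 16))) - 48251 = (-6326 + (27 - 180*√41)) - 48251 = (-6299 - 180*√41) - 48251 = -54550 - 180*√41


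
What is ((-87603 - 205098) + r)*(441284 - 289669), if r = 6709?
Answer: -43360677080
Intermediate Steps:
((-87603 - 205098) + r)*(441284 - 289669) = ((-87603 - 205098) + 6709)*(441284 - 289669) = (-292701 + 6709)*151615 = -285992*151615 = -43360677080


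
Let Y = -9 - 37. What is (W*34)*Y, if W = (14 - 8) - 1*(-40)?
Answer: -71944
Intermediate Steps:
Y = -46
W = 46 (W = 6 + 40 = 46)
(W*34)*Y = (46*34)*(-46) = 1564*(-46) = -71944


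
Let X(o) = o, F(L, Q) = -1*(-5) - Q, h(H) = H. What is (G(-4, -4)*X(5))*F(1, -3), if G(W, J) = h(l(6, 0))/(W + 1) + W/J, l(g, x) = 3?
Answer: 0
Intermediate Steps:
F(L, Q) = 5 - Q
G(W, J) = 3/(1 + W) + W/J (G(W, J) = 3/(W + 1) + W/J = 3/(1 + W) + W/J)
(G(-4, -4)*X(5))*F(1, -3) = (((-4 + (-4)² + 3*(-4))/((-4)*(1 - 4)))*5)*(5 - 1*(-3)) = (-¼*(-4 + 16 - 12)/(-3)*5)*(5 + 3) = (-¼*(-⅓)*0*5)*8 = (0*5)*8 = 0*8 = 0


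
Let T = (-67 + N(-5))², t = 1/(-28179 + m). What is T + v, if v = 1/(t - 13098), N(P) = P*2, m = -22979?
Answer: 3972830067407/670067485 ≈ 5929.0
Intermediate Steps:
t = -1/51158 (t = 1/(-28179 - 22979) = 1/(-51158) = -1/51158 ≈ -1.9547e-5)
N(P) = 2*P
T = 5929 (T = (-67 + 2*(-5))² = (-67 - 10)² = (-77)² = 5929)
v = -51158/670067485 (v = 1/(-1/51158 - 13098) = 1/(-670067485/51158) = -51158/670067485 ≈ -7.6347e-5)
T + v = 5929 - 51158/670067485 = 3972830067407/670067485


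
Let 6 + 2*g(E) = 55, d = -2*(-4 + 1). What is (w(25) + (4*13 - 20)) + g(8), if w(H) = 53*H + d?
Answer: 2775/2 ≈ 1387.5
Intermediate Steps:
d = 6 (d = -2*(-3) = 6)
g(E) = 49/2 (g(E) = -3 + (1/2)*55 = -3 + 55/2 = 49/2)
w(H) = 6 + 53*H (w(H) = 53*H + 6 = 6 + 53*H)
(w(25) + (4*13 - 20)) + g(8) = ((6 + 53*25) + (4*13 - 20)) + 49/2 = ((6 + 1325) + (52 - 20)) + 49/2 = (1331 + 32) + 49/2 = 1363 + 49/2 = 2775/2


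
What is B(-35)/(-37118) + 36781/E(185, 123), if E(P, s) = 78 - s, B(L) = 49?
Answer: -1365239363/1670310 ≈ -817.36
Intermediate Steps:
B(-35)/(-37118) + 36781/E(185, 123) = 49/(-37118) + 36781/(78 - 1*123) = 49*(-1/37118) + 36781/(78 - 123) = -49/37118 + 36781/(-45) = -49/37118 + 36781*(-1/45) = -49/37118 - 36781/45 = -1365239363/1670310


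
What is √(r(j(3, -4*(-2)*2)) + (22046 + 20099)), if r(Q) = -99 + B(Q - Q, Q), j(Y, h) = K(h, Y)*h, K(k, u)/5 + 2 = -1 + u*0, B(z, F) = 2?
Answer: 24*√73 ≈ 205.06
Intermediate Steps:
K(k, u) = -15 (K(k, u) = -10 + 5*(-1 + u*0) = -10 + 5*(-1 + 0) = -10 + 5*(-1) = -10 - 5 = -15)
j(Y, h) = -15*h
r(Q) = -97 (r(Q) = -99 + 2 = -97)
√(r(j(3, -4*(-2)*2)) + (22046 + 20099)) = √(-97 + (22046 + 20099)) = √(-97 + 42145) = √42048 = 24*√73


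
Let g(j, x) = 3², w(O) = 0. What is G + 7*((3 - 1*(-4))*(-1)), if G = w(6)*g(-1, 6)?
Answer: -49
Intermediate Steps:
g(j, x) = 9
G = 0 (G = 0*9 = 0)
G + 7*((3 - 1*(-4))*(-1)) = 0 + 7*((3 - 1*(-4))*(-1)) = 0 + 7*((3 + 4)*(-1)) = 0 + 7*(7*(-1)) = 0 + 7*(-7) = 0 - 49 = -49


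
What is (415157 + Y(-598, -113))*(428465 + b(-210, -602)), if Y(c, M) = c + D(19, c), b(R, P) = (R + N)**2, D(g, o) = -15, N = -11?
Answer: 197864338464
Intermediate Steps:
b(R, P) = (-11 + R)**2 (b(R, P) = (R - 11)**2 = (-11 + R)**2)
Y(c, M) = -15 + c (Y(c, M) = c - 15 = -15 + c)
(415157 + Y(-598, -113))*(428465 + b(-210, -602)) = (415157 + (-15 - 598))*(428465 + (-11 - 210)**2) = (415157 - 613)*(428465 + (-221)**2) = 414544*(428465 + 48841) = 414544*477306 = 197864338464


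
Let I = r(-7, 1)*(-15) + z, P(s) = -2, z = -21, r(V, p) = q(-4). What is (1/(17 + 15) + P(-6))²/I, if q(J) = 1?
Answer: -441/4096 ≈ -0.10767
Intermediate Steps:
r(V, p) = 1
I = -36 (I = 1*(-15) - 21 = -15 - 21 = -36)
(1/(17 + 15) + P(-6))²/I = (1/(17 + 15) - 2)²/(-36) = (1/32 - 2)²*(-1/36) = (-63/32)²*(-1/36) = (3969/1024)*(-1/36) = -441/4096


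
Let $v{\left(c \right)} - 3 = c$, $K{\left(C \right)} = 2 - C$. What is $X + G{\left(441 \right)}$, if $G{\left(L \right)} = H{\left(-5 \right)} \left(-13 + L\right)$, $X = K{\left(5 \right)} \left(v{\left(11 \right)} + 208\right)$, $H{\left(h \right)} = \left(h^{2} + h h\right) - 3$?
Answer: $19450$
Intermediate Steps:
$H{\left(h \right)} = -3 + 2 h^{2}$ ($H{\left(h \right)} = \left(h^{2} + h^{2}\right) - 3 = 2 h^{2} - 3 = -3 + 2 h^{2}$)
$v{\left(c \right)} = 3 + c$
$X = -666$ ($X = \left(2 - 5\right) \left(\left(3 + 11\right) + 208\right) = \left(2 - 5\right) \left(14 + 208\right) = \left(-3\right) 222 = -666$)
$G{\left(L \right)} = -611 + 47 L$ ($G{\left(L \right)} = \left(-3 + 2 \left(-5\right)^{2}\right) \left(-13 + L\right) = \left(-3 + 2 \cdot 25\right) \left(-13 + L\right) = \left(-3 + 50\right) \left(-13 + L\right) = 47 \left(-13 + L\right) = -611 + 47 L$)
$X + G{\left(441 \right)} = -666 + \left(-611 + 47 \cdot 441\right) = -666 + \left(-611 + 20727\right) = -666 + 20116 = 19450$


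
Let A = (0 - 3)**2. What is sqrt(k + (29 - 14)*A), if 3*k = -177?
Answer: 2*sqrt(19) ≈ 8.7178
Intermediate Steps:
k = -59 (k = (1/3)*(-177) = -59)
A = 9 (A = (-3)**2 = 9)
sqrt(k + (29 - 14)*A) = sqrt(-59 + (29 - 14)*9) = sqrt(-59 + 15*9) = sqrt(-59 + 135) = sqrt(76) = 2*sqrt(19)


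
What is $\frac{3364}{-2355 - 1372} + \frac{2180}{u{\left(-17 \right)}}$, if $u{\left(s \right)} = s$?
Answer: $- \frac{8182048}{63359} \approx -129.14$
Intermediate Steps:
$\frac{3364}{-2355 - 1372} + \frac{2180}{u{\left(-17 \right)}} = \frac{3364}{-2355 - 1372} + \frac{2180}{-17} = \frac{3364}{-2355 - 1372} + 2180 \left(- \frac{1}{17}\right) = \frac{3364}{-3727} - \frac{2180}{17} = 3364 \left(- \frac{1}{3727}\right) - \frac{2180}{17} = - \frac{3364}{3727} - \frac{2180}{17} = - \frac{8182048}{63359}$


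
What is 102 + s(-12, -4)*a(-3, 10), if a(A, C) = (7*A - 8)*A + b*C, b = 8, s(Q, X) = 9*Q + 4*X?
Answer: -20606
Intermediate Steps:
s(Q, X) = 4*X + 9*Q
a(A, C) = 8*C + A*(-8 + 7*A) (a(A, C) = (7*A - 8)*A + 8*C = (-8 + 7*A)*A + 8*C = A*(-8 + 7*A) + 8*C = 8*C + A*(-8 + 7*A))
102 + s(-12, -4)*a(-3, 10) = 102 + (4*(-4) + 9*(-12))*(-8*(-3) + 7*(-3)² + 8*10) = 102 + (-16 - 108)*(24 + 7*9 + 80) = 102 - 124*(24 + 63 + 80) = 102 - 124*167 = 102 - 20708 = -20606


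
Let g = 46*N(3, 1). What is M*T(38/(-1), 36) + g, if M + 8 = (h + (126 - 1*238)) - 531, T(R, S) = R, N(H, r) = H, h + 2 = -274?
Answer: 35364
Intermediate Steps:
h = -276 (h = -2 - 274 = -276)
g = 138 (g = 46*3 = 138)
M = -927 (M = -8 + ((-276 + (126 - 1*238)) - 531) = -8 + ((-276 + (126 - 238)) - 531) = -8 + ((-276 - 112) - 531) = -8 + (-388 - 531) = -8 - 919 = -927)
M*T(38/(-1), 36) + g = -35226/(-1) + 138 = -35226*(-1) + 138 = -927*(-38) + 138 = 35226 + 138 = 35364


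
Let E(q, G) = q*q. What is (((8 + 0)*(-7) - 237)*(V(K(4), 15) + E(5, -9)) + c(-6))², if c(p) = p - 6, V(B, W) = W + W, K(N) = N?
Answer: 260080129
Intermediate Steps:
E(q, G) = q²
V(B, W) = 2*W
c(p) = -6 + p
(((8 + 0)*(-7) - 237)*(V(K(4), 15) + E(5, -9)) + c(-6))² = (((8 + 0)*(-7) - 237)*(2*15 + 5²) + (-6 - 6))² = ((8*(-7) - 237)*(30 + 25) - 12)² = ((-56 - 237)*55 - 12)² = (-293*55 - 12)² = (-16115 - 12)² = (-16127)² = 260080129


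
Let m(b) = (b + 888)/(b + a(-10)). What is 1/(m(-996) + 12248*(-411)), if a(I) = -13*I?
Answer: -433/2179690770 ≈ -1.9865e-7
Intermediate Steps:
m(b) = (888 + b)/(130 + b) (m(b) = (b + 888)/(b - 13*(-10)) = (888 + b)/(b + 130) = (888 + b)/(130 + b))
1/(m(-996) + 12248*(-411)) = 1/((888 - 996)/(130 - 996) + 12248*(-411)) = 1/(-108/(-866) - 5033928) = 1/(-1/866*(-108) - 5033928) = 1/(54/433 - 5033928) = 1/(-2179690770/433) = -433/2179690770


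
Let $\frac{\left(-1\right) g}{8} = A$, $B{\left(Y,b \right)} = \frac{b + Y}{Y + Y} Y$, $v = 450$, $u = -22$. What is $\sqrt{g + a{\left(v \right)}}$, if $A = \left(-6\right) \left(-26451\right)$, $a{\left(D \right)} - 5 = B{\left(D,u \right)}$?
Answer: $i \sqrt{1269429} \approx 1126.7 i$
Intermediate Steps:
$B{\left(Y,b \right)} = \frac{Y}{2} + \frac{b}{2}$ ($B{\left(Y,b \right)} = \frac{Y + b}{2 Y} Y = \frac{Y}{2} + \frac{b}{2}$)
$a{\left(D \right)} = -6 + \frac{D}{2}$ ($a{\left(D \right)} = 5 + \left(\frac{D}{2} + \frac{1}{2} \left(-22\right)\right) = 5 + \left(\frac{D}{2} - 11\right) = 5 + \left(-11 + \frac{D}{2}\right) = -6 + \frac{D}{2}$)
$A = 158706$
$g = -1269648$ ($g = \left(-8\right) 158706 = -1269648$)
$\sqrt{g + a{\left(v \right)}} = \sqrt{-1269648 + \left(-6 + \frac{1}{2} \cdot 450\right)} = \sqrt{-1269648 + \left(-6 + 225\right)} = \sqrt{-1269648 + 219} = \sqrt{-1269429} = i \sqrt{1269429}$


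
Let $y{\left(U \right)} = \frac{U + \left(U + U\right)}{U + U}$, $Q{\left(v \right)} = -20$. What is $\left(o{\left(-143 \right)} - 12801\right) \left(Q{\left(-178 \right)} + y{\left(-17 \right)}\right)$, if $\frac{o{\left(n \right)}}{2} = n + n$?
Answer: $\frac{494801}{2} \approx 2.474 \cdot 10^{5}$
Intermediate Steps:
$o{\left(n \right)} = 4 n$ ($o{\left(n \right)} = 2 \left(n + n\right) = 2 \cdot 2 n = 4 n$)
$y{\left(U \right)} = \frac{3}{2}$ ($y{\left(U \right)} = \frac{U + 2 U}{2 U} = 3 U \frac{1}{2 U} = \frac{3}{2}$)
$\left(o{\left(-143 \right)} - 12801\right) \left(Q{\left(-178 \right)} + y{\left(-17 \right)}\right) = \left(4 \left(-143\right) - 12801\right) \left(-20 + \frac{3}{2}\right) = \left(-572 - 12801\right) \left(- \frac{37}{2}\right) = \left(-13373\right) \left(- \frac{37}{2}\right) = \frac{494801}{2}$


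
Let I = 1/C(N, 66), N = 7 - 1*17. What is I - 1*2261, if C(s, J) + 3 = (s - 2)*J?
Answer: -1797496/795 ≈ -2261.0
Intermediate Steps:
N = -10 (N = 7 - 17 = -10)
C(s, J) = -3 + J*(-2 + s) (C(s, J) = -3 + (s - 2)*J = -3 + (-2 + s)*J = -3 + J*(-2 + s))
I = -1/795 (I = 1/(-3 - 2*66 + 66*(-10)) = 1/(-3 - 132 - 660) = 1/(-795) = -1/795 ≈ -0.0012579)
I - 1*2261 = -1/795 - 1*2261 = -1/795 - 2261 = -1797496/795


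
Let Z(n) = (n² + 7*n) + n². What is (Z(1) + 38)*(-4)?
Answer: -188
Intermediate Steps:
Z(n) = 2*n² + 7*n
(Z(1) + 38)*(-4) = (1*(7 + 2*1) + 38)*(-4) = (1*(7 + 2) + 38)*(-4) = (1*9 + 38)*(-4) = (9 + 38)*(-4) = 47*(-4) = -188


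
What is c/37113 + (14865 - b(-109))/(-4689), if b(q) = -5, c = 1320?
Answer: -181893610/58007619 ≈ -3.1357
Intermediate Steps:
c/37113 + (14865 - b(-109))/(-4689) = 1320/37113 + (14865 - 1*(-5))/(-4689) = 1320*(1/37113) + (14865 + 5)*(-1/4689) = 440/12371 + 14870*(-1/4689) = 440/12371 - 14870/4689 = -181893610/58007619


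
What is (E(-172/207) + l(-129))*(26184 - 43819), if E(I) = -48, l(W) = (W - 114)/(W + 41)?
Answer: 70204935/88 ≈ 7.9778e+5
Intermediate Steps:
l(W) = (-114 + W)/(41 + W)
(E(-172/207) + l(-129))*(26184 - 43819) = (-48 + (-114 - 129)/(41 - 129))*(26184 - 43819) = (-48 - 243/(-88))*(-17635) = (-48 - 1/88*(-243))*(-17635) = (-48 + 243/88)*(-17635) = -3981/88*(-17635) = 70204935/88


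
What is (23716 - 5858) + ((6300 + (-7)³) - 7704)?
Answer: 16111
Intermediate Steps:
(23716 - 5858) + ((6300 + (-7)³) - 7704) = 17858 + ((6300 - 343) - 7704) = 17858 + (5957 - 7704) = 17858 - 1747 = 16111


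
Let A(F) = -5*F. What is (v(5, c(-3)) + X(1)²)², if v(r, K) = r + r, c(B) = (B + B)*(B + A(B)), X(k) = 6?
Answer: 2116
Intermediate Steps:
c(B) = -8*B² (c(B) = (B + B)*(B - 5*B) = (2*B)*(-4*B) = -8*B²)
v(r, K) = 2*r
(v(5, c(-3)) + X(1)²)² = (2*5 + 6²)² = (10 + 36)² = 46² = 2116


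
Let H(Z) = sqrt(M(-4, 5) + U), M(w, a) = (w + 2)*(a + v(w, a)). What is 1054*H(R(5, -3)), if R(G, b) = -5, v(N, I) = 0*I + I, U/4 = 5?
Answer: 0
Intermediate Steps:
U = 20 (U = 4*5 = 20)
v(N, I) = I (v(N, I) = 0 + I = I)
M(w, a) = 2*a*(2 + w) (M(w, a) = (w + 2)*(a + a) = (2 + w)*(2*a) = 2*a*(2 + w))
H(Z) = 0 (H(Z) = sqrt(2*5*(2 - 4) + 20) = sqrt(2*5*(-2) + 20) = sqrt(-20 + 20) = sqrt(0) = 0)
1054*H(R(5, -3)) = 1054*0 = 0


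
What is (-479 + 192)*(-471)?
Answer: 135177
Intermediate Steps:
(-479 + 192)*(-471) = -287*(-471) = 135177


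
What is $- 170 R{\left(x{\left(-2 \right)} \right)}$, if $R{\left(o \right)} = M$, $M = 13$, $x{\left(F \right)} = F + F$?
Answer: $-2210$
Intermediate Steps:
$x{\left(F \right)} = 2 F$
$R{\left(o \right)} = 13$
$- 170 R{\left(x{\left(-2 \right)} \right)} = \left(-170\right) 13 = -2210$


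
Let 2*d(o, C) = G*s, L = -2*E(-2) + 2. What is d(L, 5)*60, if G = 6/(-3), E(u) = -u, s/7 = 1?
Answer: -420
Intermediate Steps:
s = 7 (s = 7*1 = 7)
G = -2 (G = 6*(-⅓) = -2)
L = -2 (L = -(-2)*(-2) + 2 = -2*2 + 2 = -4 + 2 = -2)
d(o, C) = -7 (d(o, C) = (-2*7)/2 = (½)*(-14) = -7)
d(L, 5)*60 = -7*60 = -420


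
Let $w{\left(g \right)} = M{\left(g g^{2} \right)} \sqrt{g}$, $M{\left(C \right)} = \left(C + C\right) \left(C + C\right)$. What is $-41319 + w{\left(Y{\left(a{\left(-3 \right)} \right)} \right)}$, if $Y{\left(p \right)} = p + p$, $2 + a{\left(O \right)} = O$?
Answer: $-41319 + 4000000 i \sqrt{10} \approx -41319.0 + 1.2649 \cdot 10^{7} i$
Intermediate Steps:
$a{\left(O \right)} = -2 + O$
$Y{\left(p \right)} = 2 p$
$M{\left(C \right)} = 4 C^{2}$ ($M{\left(C \right)} = 2 C 2 C = 4 C^{2}$)
$w{\left(g \right)} = 4 g^{\frac{13}{2}}$ ($w{\left(g \right)} = 4 \left(g g^{2}\right)^{2} \sqrt{g} = 4 \left(g^{3}\right)^{2} \sqrt{g} = 4 g^{6} \sqrt{g} = 4 g^{\frac{13}{2}}$)
$-41319 + w{\left(Y{\left(a{\left(-3 \right)} \right)} \right)} = -41319 + 4 \left(2 \left(-2 - 3\right)\right)^{\frac{13}{2}} = -41319 + 4 \left(2 \left(-5\right)\right)^{\frac{13}{2}} = -41319 + 4 \left(-10\right)^{\frac{13}{2}} = -41319 + 4 \cdot 1000000 i \sqrt{10} = -41319 + 4000000 i \sqrt{10}$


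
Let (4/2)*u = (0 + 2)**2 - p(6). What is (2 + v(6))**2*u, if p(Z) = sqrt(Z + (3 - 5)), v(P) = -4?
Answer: 4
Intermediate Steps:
p(Z) = sqrt(-2 + Z) (p(Z) = sqrt(Z - 2) = sqrt(-2 + Z))
u = 1 (u = ((0 + 2)**2 - sqrt(-2 + 6))/2 = (2**2 - sqrt(4))/2 = (4 - 1*2)/2 = (4 - 2)/2 = (1/2)*2 = 1)
(2 + v(6))**2*u = (2 - 4)**2*1 = (-2)**2*1 = 4*1 = 4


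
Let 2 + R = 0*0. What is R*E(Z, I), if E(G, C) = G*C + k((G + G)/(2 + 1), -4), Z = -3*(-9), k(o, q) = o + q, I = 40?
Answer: -2188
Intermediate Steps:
Z = 27
E(G, C) = -4 + 2*G/3 + C*G (E(G, C) = G*C + ((G + G)/(2 + 1) - 4) = C*G + ((2*G)/3 - 4) = C*G + ((2*G)*(1/3) - 4) = C*G + (2*G/3 - 4) = C*G + (-4 + 2*G/3) = -4 + 2*G/3 + C*G)
R = -2 (R = -2 + 0*0 = -2 + 0 = -2)
R*E(Z, I) = -2*(-4 + (2/3)*27 + 40*27) = -2*(-4 + 18 + 1080) = -2*1094 = -2188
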